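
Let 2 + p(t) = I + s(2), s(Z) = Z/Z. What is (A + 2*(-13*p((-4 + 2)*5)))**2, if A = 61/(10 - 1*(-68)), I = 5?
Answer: 64818601/6084 ≈ 10654.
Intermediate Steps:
s(Z) = 1
p(t) = 4 (p(t) = -2 + (5 + 1) = -2 + 6 = 4)
A = 61/78 (A = 61/(10 + 68) = 61/78 ≈ 0.78205)
(A + 2*(-13*p((-4 + 2)*5)))**2 = (61/78 + 2*(-13*4))**2 = (61/78 + 2*(-52))**2 = (61/78 - 104)**2 = (-8051/78)**2 = 64818601/6084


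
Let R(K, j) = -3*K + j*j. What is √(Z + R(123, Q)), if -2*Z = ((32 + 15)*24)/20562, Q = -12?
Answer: I*√2642796163/3427 ≈ 15.001*I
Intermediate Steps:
R(K, j) = j² - 3*K (R(K, j) = -3*K + j² = j² - 3*K)
Z = -94/3427 (Z = -(32 + 15)*24/(2*20562) = -47*24/(2*20562) = -564/20562 = -½*188/3427 = -94/3427 ≈ -0.027429)
√(Z + R(123, Q)) = √(-94/3427 + ((-12)² - 3*123)) = √(-94/3427 + (144 - 369)) = √(-94/3427 - 225) = √(-771169/3427) = I*√2642796163/3427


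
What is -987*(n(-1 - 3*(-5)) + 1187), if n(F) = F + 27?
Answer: -1212036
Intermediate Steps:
n(F) = 27 + F
-987*(n(-1 - 3*(-5)) + 1187) = -987*((27 + (-1 - 3*(-5))) + 1187) = -987*((27 + (-1 + 15)) + 1187) = -987*((27 + 14) + 1187) = -987*(41 + 1187) = -987*1228 = -1212036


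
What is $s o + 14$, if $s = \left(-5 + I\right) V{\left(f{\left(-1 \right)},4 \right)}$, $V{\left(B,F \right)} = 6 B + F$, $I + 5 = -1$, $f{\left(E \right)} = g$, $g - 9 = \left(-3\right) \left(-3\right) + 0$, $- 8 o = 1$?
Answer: $168$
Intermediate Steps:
$o = - \frac{1}{8}$ ($o = \left(- \frac{1}{8}\right) 1 = - \frac{1}{8} \approx -0.125$)
$g = 18$ ($g = 9 + \left(\left(-3\right) \left(-3\right) + 0\right) = 9 + \left(9 + 0\right) = 9 + 9 = 18$)
$f{\left(E \right)} = 18$
$I = -6$ ($I = -5 - 1 = -6$)
$V{\left(B,F \right)} = F + 6 B$
$s = -1232$ ($s = \left(-5 - 6\right) \left(4 + 6 \cdot 18\right) = - 11 \left(4 + 108\right) = \left(-11\right) 112 = -1232$)
$s o + 14 = \left(-1232\right) \left(- \frac{1}{8}\right) + 14 = 154 + 14 = 168$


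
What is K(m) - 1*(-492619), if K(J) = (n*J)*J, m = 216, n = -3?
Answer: 352651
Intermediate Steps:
K(J) = -3*J**2 (K(J) = (-3*J)*J = -3*J**2)
K(m) - 1*(-492619) = -3*216**2 - 1*(-492619) = -3*46656 + 492619 = -139968 + 492619 = 352651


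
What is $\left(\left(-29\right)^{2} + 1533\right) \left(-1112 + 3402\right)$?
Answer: $5436460$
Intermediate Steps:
$\left(\left(-29\right)^{2} + 1533\right) \left(-1112 + 3402\right) = \left(841 + 1533\right) 2290 = 2374 \cdot 2290 = 5436460$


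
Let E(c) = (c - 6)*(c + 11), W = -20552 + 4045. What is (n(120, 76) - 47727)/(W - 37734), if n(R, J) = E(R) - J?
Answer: 32869/54241 ≈ 0.60598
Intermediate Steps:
W = -16507
E(c) = (-6 + c)*(11 + c)
n(R, J) = -66 + R**2 - J + 5*R (n(R, J) = (-66 + R**2 + 5*R) - J = -66 + R**2 - J + 5*R)
(n(120, 76) - 47727)/(W - 37734) = ((-66 + 120**2 - 1*76 + 5*120) - 47727)/(-16507 - 37734) = ((-66 + 14400 - 76 + 600) - 47727)/(-54241) = (14858 - 47727)*(-1/54241) = -32869*(-1/54241) = 32869/54241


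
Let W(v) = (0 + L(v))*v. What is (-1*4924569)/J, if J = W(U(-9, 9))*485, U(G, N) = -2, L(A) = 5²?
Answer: 4924569/24250 ≈ 203.07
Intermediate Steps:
L(A) = 25
W(v) = 25*v (W(v) = (0 + 25)*v = 25*v)
J = -24250 (J = (25*(-2))*485 = -50*485 = -24250)
(-1*4924569)/J = -1*4924569/(-24250) = -4924569*(-1/24250) = 4924569/24250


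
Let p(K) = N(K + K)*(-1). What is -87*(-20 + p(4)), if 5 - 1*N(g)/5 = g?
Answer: 435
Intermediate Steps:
N(g) = 25 - 5*g
p(K) = -25 + 10*K (p(K) = (25 - 5*(K + K))*(-1) = (25 - 10*K)*(-1) = -25 + 10*K)
-87*(-20 + p(4)) = -87*(-20 + (-25 + 10*4)) = -87*(-20 + (-25 + 40)) = -87*(-20 + 15) = -87*(-5) = 435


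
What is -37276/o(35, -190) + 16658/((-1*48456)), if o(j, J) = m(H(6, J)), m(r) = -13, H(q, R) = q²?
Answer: 903014651/314964 ≈ 2867.0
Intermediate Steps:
o(j, J) = -13
-37276/o(35, -190) + 16658/((-1*48456)) = -37276/(-13) + 16658/((-1*48456)) = -37276*(-1/13) + 16658/(-48456) = 37276/13 + 16658*(-1/48456) = 37276/13 - 8329/24228 = 903014651/314964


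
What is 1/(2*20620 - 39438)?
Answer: 1/1802 ≈ 0.00055494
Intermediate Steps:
1/(2*20620 - 39438) = 1/(41240 - 39438) = 1/1802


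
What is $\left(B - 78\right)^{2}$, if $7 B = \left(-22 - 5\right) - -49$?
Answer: $\frac{274576}{49} \approx 5603.6$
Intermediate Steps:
$B = \frac{22}{7}$ ($B = \frac{\left(-22 - 5\right) - -49}{7} = \frac{-27 + 49}{7} = \frac{1}{7} \cdot 22 = \frac{22}{7} \approx 3.1429$)
$\left(B - 78\right)^{2} = \left(\frac{22}{7} - 78\right)^{2} = \left(- \frac{524}{7}\right)^{2} = \frac{274576}{49}$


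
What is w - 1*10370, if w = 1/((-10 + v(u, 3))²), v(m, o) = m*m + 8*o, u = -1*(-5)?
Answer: -15772769/1521 ≈ -10370.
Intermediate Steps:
u = 5
v(m, o) = m² + 8*o
w = 1/1521 (w = 1/((-10 + (5² + 8*3))²) = 1/((-10 + (25 + 24))²) = 1/((-10 + 49)²) = 1/(39²) = 1/1521 ≈ 0.00065746)
w - 1*10370 = 1/1521 - 1*10370 = 1/1521 - 10370 = -15772769/1521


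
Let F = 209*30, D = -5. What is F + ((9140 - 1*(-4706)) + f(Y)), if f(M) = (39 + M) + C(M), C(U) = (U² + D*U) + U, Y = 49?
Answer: 22409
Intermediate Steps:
F = 6270
C(U) = U² - 4*U (C(U) = (U² - 5*U) + U = U² - 4*U)
f(M) = 39 + M + M*(-4 + M) (f(M) = (39 + M) + M*(-4 + M) = 39 + M + M*(-4 + M))
F + ((9140 - 1*(-4706)) + f(Y)) = 6270 + ((9140 - 1*(-4706)) + (39 + 49 + 49*(-4 + 49))) = 6270 + ((9140 + 4706) + (39 + 49 + 49*45)) = 6270 + (13846 + (39 + 49 + 2205)) = 6270 + (13846 + 2293) = 6270 + 16139 = 22409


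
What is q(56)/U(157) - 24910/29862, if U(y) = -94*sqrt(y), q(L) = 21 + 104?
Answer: -12455/14931 - 125*sqrt(157)/14758 ≈ -0.94030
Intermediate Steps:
q(L) = 125
q(56)/U(157) - 24910/29862 = 125/((-94*sqrt(157))) - 24910/29862 = 125*(-sqrt(157)/14758) - 24910*1/29862 = -125*sqrt(157)/14758 - 12455/14931 = -12455/14931 - 125*sqrt(157)/14758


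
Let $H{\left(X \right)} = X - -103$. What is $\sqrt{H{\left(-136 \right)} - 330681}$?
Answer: $3 i \sqrt{36746} \approx 575.08 i$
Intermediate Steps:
$H{\left(X \right)} = 103 + X$ ($H{\left(X \right)} = X + 103 = 103 + X$)
$\sqrt{H{\left(-136 \right)} - 330681} = \sqrt{\left(103 - 136\right) - 330681} = \sqrt{-33 - 330681} = \sqrt{-330714} = 3 i \sqrt{36746}$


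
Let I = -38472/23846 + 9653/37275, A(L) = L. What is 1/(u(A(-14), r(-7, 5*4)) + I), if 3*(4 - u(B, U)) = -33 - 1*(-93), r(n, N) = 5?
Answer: -63489975/1101829483 ≈ -0.057622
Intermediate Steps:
u(B, U) = -16 (u(B, U) = 4 - (-33 - 1*(-93))/3 = 4 - (-33 + 93)/3 = 4 - 1/3*60 = 4 - 20 = -16)
I = -85989883/63489975 (I = -38472*1/23846 + 9653*(1/37275) = -19236/11923 + 1379/5325 = -85989883/63489975 ≈ -1.3544)
1/(u(A(-14), r(-7, 5*4)) + I) = 1/(-16 - 85989883/63489975) = 1/(-1101829483/63489975) = -63489975/1101829483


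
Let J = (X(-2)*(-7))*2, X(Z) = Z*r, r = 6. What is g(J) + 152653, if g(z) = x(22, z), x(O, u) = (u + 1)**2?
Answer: 181214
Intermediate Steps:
X(Z) = 6*Z (X(Z) = Z*6 = 6*Z)
J = 168 (J = ((6*(-2))*(-7))*2 = -12*(-7)*2 = 84*2 = 168)
x(O, u) = (1 + u)**2
g(z) = (1 + z)**2
g(J) + 152653 = (1 + 168)**2 + 152653 = 169**2 + 152653 = 28561 + 152653 = 181214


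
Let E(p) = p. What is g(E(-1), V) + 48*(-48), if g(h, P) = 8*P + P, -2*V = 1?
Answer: -4617/2 ≈ -2308.5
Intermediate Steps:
V = -1/2 (V = -1/2*1 = -1/2 ≈ -0.50000)
g(h, P) = 9*P
g(E(-1), V) + 48*(-48) = 9*(-1/2) + 48*(-48) = -9/2 - 2304 = -4617/2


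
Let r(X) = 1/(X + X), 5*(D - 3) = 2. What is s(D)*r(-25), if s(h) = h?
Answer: -17/250 ≈ -0.068000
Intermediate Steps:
D = 17/5 (D = 3 + (⅕)*2 = 3 + ⅖ = 17/5 ≈ 3.4000)
r(X) = 1/(2*X)
s(D)*r(-25) = 17*((½)/(-25))/5 = 17*((½)*(-1/25))/5 = (17/5)*(-1/50) = -17/250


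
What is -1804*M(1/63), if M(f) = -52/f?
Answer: 5909904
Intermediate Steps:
-1804*M(1/63) = -(-93808)/(1/63) = -(-93808)/1/63 = -(-93808)*63 = -1804*(-3276) = 5909904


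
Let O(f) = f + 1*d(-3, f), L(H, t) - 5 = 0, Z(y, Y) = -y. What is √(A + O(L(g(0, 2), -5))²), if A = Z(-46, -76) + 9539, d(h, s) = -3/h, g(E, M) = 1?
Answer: 3*√1069 ≈ 98.087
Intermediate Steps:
L(H, t) = 5 (L(H, t) = 5 + 0 = 5)
A = 9585 (A = -1*(-46) + 9539 = 46 + 9539 = 9585)
O(f) = 1 + f (O(f) = f + 1*(-3/(-3)) = f + 1*(-3*(-⅓)) = f + 1*1 = f + 1 = 1 + f)
√(A + O(L(g(0, 2), -5))²) = √(9585 + (1 + 5)²) = √(9585 + 6²) = √(9585 + 36) = √9621 = 3*√1069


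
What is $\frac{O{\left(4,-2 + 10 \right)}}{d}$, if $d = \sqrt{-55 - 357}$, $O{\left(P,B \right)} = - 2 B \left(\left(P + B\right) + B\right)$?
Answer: $\frac{160 i \sqrt{103}}{103} \approx 15.765 i$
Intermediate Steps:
$O{\left(P,B \right)} = - 2 B \left(P + 2 B\right)$ ($O{\left(P,B \right)} = - 2 B \left(\left(B + P\right) + B\right) = - 2 B \left(P + 2 B\right)$)
$d = 2 i \sqrt{103}$ ($d = \sqrt{-412} = 2 i \sqrt{103} \approx 20.298 i$)
$\frac{O{\left(4,-2 + 10 \right)}}{d} = \frac{\left(-2\right) \left(-2 + 10\right) \left(4 + 2 \left(-2 + 10\right)\right)}{2 i \sqrt{103}} = \left(-2\right) 8 \left(4 + 2 \cdot 8\right) \left(- \frac{i \sqrt{103}}{206}\right) = \left(-2\right) 8 \left(4 + 16\right) \left(- \frac{i \sqrt{103}}{206}\right) = \left(-2\right) 8 \cdot 20 \left(- \frac{i \sqrt{103}}{206}\right) = - 320 \left(- \frac{i \sqrt{103}}{206}\right) = \frac{160 i \sqrt{103}}{103}$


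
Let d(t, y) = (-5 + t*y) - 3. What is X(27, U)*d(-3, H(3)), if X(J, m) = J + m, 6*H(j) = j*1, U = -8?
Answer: -361/2 ≈ -180.50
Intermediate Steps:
H(j) = j/6 (H(j) = (j*1)/6 = j/6)
d(t, y) = -8 + t*y
X(27, U)*d(-3, H(3)) = (27 - 8)*(-8 - 3/2) = 19*(-8 - 3*½) = 19*(-8 - 3/2) = 19*(-19/2) = -361/2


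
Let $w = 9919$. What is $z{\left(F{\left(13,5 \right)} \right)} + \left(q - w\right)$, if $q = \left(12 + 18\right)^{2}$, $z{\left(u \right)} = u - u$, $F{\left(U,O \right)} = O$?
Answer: $-9019$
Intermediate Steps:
$z{\left(u \right)} = 0$
$q = 900$ ($q = 30^{2} = 900$)
$z{\left(F{\left(13,5 \right)} \right)} + \left(q - w\right) = 0 + \left(900 - 9919\right) = 0 - 9019 = -9019$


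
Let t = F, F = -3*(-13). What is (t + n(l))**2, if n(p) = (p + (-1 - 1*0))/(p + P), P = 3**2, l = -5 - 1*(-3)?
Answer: 72900/49 ≈ 1487.8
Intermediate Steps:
F = 39
l = -2 (l = -5 + 3 = -2)
P = 9
n(p) = (-1 + p)/(9 + p) (n(p) = (p + (-1 - 1*0))/(p + 9) = (p + (-1 + 0))/(9 + p) = (p - 1)/(9 + p) = (-1 + p)/(9 + p))
t = 39
(t + n(l))**2 = (39 + (-1 - 2)/(9 - 2))**2 = (39 - 3/7)**2 = (270/7)**2 = 72900/49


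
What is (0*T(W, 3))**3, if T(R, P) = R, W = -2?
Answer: 0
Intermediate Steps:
(0*T(W, 3))**3 = (0*(-2))**3 = 0**3 = 0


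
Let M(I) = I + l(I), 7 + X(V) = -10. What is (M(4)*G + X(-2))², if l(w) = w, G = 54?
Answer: 172225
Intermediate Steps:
X(V) = -17 (X(V) = -7 - 10 = -17)
M(I) = 2*I (M(I) = I + I = 2*I)
(M(4)*G + X(-2))² = ((2*4)*54 - 17)² = (8*54 - 17)² = (432 - 17)² = 415² = 172225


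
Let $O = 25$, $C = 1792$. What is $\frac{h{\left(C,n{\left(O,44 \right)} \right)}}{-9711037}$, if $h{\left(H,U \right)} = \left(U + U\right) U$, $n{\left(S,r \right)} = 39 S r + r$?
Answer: $- \frac{3688374272}{9711037} \approx -379.81$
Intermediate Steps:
$n{\left(S,r \right)} = r + 39 S r$ ($n{\left(S,r \right)} = 39 S r + r = r + 39 S r$)
$h{\left(H,U \right)} = 2 U^{2}$ ($h{\left(H,U \right)} = 2 U U = 2 U^{2}$)
$\frac{h{\left(C,n{\left(O,44 \right)} \right)}}{-9711037} = \frac{2 \left(44 \left(1 + 39 \cdot 25\right)\right)^{2}}{-9711037} = 2 \left(44 \left(1 + 975\right)\right)^{2} \left(- \frac{1}{9711037}\right) = 2 \left(44 \cdot 976\right)^{2} \left(- \frac{1}{9711037}\right) = 2 \cdot 42944^{2} \left(- \frac{1}{9711037}\right) = 2 \cdot 1844187136 \left(- \frac{1}{9711037}\right) = 3688374272 \left(- \frac{1}{9711037}\right) = - \frac{3688374272}{9711037}$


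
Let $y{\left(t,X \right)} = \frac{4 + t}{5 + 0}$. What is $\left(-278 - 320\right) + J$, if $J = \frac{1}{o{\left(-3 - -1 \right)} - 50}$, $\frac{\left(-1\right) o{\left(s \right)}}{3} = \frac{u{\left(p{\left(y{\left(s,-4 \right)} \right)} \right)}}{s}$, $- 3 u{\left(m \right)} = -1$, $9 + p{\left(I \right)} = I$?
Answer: $- \frac{59204}{99} \approx -598.02$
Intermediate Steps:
$y{\left(t,X \right)} = \frac{4}{5} + \frac{t}{5}$ ($y{\left(t,X \right)} = \frac{4 + t}{5} = \left(4 + t\right) \frac{1}{5} = \frac{4}{5} + \frac{t}{5}$)
$p{\left(I \right)} = -9 + I$
$u{\left(m \right)} = \frac{1}{3}$ ($u{\left(m \right)} = \left(- \frac{1}{3}\right) \left(-1\right) = \frac{1}{3}$)
$o{\left(s \right)} = - \frac{1}{s}$ ($o{\left(s \right)} = - 3 \frac{1}{3 s} = - \frac{1}{s}$)
$J = - \frac{2}{99}$ ($J = \frac{1}{- \frac{1}{-3 - -1} - 50} = \frac{1}{- \frac{1}{-3 + 1} - 50} = \frac{1}{- \frac{1}{-2} - 50} = \frac{1}{\left(-1\right) \left(- \frac{1}{2}\right) - 50} = \frac{1}{\frac{1}{2} - 50} = \frac{1}{- \frac{99}{2}} = - \frac{2}{99} \approx -0.020202$)
$\left(-278 - 320\right) + J = \left(-278 - 320\right) - \frac{2}{99} = -598 - \frac{2}{99} = - \frac{59204}{99}$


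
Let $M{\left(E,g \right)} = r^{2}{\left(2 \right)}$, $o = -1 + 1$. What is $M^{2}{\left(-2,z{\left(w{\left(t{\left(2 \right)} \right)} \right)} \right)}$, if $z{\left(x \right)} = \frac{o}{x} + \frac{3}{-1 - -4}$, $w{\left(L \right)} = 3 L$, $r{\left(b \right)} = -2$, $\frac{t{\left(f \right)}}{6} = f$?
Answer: $16$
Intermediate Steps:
$o = 0$
$t{\left(f \right)} = 6 f$
$z{\left(x \right)} = 1$ ($z{\left(x \right)} = \frac{0}{x} + \frac{3}{-1 - -4} = 0 + \frac{3}{-1 + 4} = 0 + \frac{3}{3} = 0 + 3 \cdot \frac{1}{3} = 0 + 1 = 1$)
$M{\left(E,g \right)} = 4$ ($M{\left(E,g \right)} = \left(-2\right)^{2} = 4$)
$M^{2}{\left(-2,z{\left(w{\left(t{\left(2 \right)} \right)} \right)} \right)} = 4^{2} = 16$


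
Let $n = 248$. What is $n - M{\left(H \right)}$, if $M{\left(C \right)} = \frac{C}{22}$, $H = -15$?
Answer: $\frac{5471}{22} \approx 248.68$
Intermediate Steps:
$M{\left(C \right)} = \frac{C}{22}$ ($M{\left(C \right)} = C \frac{1}{22} = \frac{C}{22}$)
$n - M{\left(H \right)} = 248 - \frac{1}{22} \left(-15\right) = 248 - - \frac{15}{22} = 248 + \frac{15}{22} = \frac{5471}{22}$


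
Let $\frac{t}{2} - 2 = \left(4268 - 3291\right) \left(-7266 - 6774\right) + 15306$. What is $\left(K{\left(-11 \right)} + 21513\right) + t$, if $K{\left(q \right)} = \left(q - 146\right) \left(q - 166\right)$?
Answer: $-27354242$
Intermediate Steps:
$K{\left(q \right)} = \left(-166 + q\right) \left(-146 + q\right)$ ($K{\left(q \right)} = \left(-146 + q\right) \left(-166 + q\right) = \left(-166 + q\right) \left(-146 + q\right)$)
$t = -27403544$ ($t = 4 + 2 \left(\left(4268 - 3291\right) \left(-7266 - 6774\right) + 15306\right) = 4 + 2 \left(977 \left(-14040\right) + 15306\right) = 4 + 2 \left(-13717080 + 15306\right) = 4 + 2 \left(-13701774\right) = 4 - 27403548 = -27403544$)
$\left(K{\left(-11 \right)} + 21513\right) + t = \left(\left(24236 + \left(-11\right)^{2} - -3432\right) + 21513\right) - 27403544 = \left(\left(24236 + 121 + 3432\right) + 21513\right) - 27403544 = \left(27789 + 21513\right) - 27403544 = 49302 - 27403544 = -27354242$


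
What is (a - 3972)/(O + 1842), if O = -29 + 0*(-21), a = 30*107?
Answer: -762/1813 ≈ -0.42030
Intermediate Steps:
a = 3210
O = -29 (O = -29 + 0 = -29)
(a - 3972)/(O + 1842) = (3210 - 3972)/(-29 + 1842) = -762/1813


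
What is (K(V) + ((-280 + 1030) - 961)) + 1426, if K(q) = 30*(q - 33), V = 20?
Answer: 825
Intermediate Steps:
K(q) = -990 + 30*q (K(q) = 30*(-33 + q) = -990 + 30*q)
(K(V) + ((-280 + 1030) - 961)) + 1426 = ((-990 + 30*20) + ((-280 + 1030) - 961)) + 1426 = ((-990 + 600) + (750 - 961)) + 1426 = (-390 - 211) + 1426 = -601 + 1426 = 825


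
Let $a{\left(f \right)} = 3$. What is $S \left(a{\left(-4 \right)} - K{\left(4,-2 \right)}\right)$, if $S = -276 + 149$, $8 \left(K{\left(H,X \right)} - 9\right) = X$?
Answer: $\frac{2921}{4} \approx 730.25$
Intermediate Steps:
$K{\left(H,X \right)} = 9 + \frac{X}{8}$
$S = -127$
$S \left(a{\left(-4 \right)} - K{\left(4,-2 \right)}\right) = - 127 \left(3 - \left(9 + \frac{1}{8} \left(-2\right)\right)\right) = - 127 \left(3 - \left(9 - \frac{1}{4}\right)\right) = - 127 \left(3 - \frac{35}{4}\right) = \left(-127\right) \left(- \frac{23}{4}\right) = \frac{2921}{4}$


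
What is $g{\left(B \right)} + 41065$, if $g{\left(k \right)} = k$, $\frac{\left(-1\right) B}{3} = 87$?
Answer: $40804$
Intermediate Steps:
$B = -261$ ($B = \left(-3\right) 87 = -261$)
$g{\left(B \right)} + 41065 = -261 + 41065 = 40804$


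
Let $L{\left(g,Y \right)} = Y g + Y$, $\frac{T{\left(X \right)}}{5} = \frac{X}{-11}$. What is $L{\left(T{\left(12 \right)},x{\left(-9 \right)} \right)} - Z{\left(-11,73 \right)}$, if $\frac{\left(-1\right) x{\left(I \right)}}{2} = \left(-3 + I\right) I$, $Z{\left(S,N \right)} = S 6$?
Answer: $\frac{11310}{11} \approx 1028.2$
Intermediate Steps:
$Z{\left(S,N \right)} = 6 S$
$T{\left(X \right)} = - \frac{5 X}{11}$ ($T{\left(X \right)} = 5 \frac{X}{-11} = 5 X \left(- \frac{1}{11}\right) = 5 \left(- \frac{X}{11}\right) = - \frac{5 X}{11}$)
$x{\left(I \right)} = - 2 I \left(-3 + I\right)$ ($x{\left(I \right)} = - 2 \left(-3 + I\right) I = - 2 I \left(-3 + I\right)$)
$L{\left(g,Y \right)} = Y + Y g$
$L{\left(T{\left(12 \right)},x{\left(-9 \right)} \right)} - Z{\left(-11,73 \right)} = 2 \left(-9\right) \left(3 - -9\right) \left(1 - \frac{60}{11}\right) - 6 \left(-11\right) = 2 \left(-9\right) \left(3 + 9\right) \left(1 - \frac{60}{11}\right) - -66 = 2 \left(-9\right) 12 \left(- \frac{49}{11}\right) + 66 = \left(-216\right) \left(- \frac{49}{11}\right) + 66 = \frac{10584}{11} + 66 = \frac{11310}{11}$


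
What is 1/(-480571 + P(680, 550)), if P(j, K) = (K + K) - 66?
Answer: -1/479537 ≈ -2.0853e-6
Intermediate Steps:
P(j, K) = -66 + 2*K (P(j, K) = 2*K - 66 = -66 + 2*K)
1/(-480571 + P(680, 550)) = 1/(-480571 + (-66 + 2*550)) = 1/(-480571 + (-66 + 1100)) = 1/(-480571 + 1034) = 1/(-479537) = -1/479537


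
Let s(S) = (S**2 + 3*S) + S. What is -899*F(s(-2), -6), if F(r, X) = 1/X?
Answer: 899/6 ≈ 149.83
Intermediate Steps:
s(S) = S**2 + 4*S
-899*F(s(-2), -6) = -899/(-6) = -899*(-1/6) = 899/6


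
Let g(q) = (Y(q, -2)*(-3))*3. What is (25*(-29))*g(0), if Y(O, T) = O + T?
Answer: -13050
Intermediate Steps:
g(q) = 18 - 9*q (g(q) = ((q - 2)*(-3))*3 = ((-2 + q)*(-3))*3 = (6 - 3*q)*3 = 18 - 9*q)
(25*(-29))*g(0) = (25*(-29))*(18 - 9*0) = -725*(18 + 0) = -725*18 = -13050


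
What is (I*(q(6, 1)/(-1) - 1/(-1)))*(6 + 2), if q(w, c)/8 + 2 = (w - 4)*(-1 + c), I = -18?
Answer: -2448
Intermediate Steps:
q(w, c) = -16 + 8*(-1 + c)*(-4 + w) (q(w, c) = -16 + 8*((w - 4)*(-1 + c)) = -16 + 8*((-4 + w)*(-1 + c)) = -16 + 8*((-1 + c)*(-4 + w)) = -16 + 8*(-1 + c)*(-4 + w))
(I*(q(6, 1)/(-1) - 1/(-1)))*(6 + 2) = (-18*((16 - 32*1 - 8*6 + 8*1*6)/(-1) - 1/(-1)))*(6 + 2) = -18*((16 - 32 - 48 + 48)*(-1) - 1*(-1))*8 = -18*(-16*(-1) + 1)*8 = -18*(16 + 1)*8 = -18*17*8 = -306*8 = -2448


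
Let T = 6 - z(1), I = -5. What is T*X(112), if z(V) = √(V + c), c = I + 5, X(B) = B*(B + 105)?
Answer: 121520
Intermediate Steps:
X(B) = B*(105 + B)
c = 0 (c = -5 + 5 = 0)
z(V) = √V (z(V) = √(V + 0) = √V)
T = 5 (T = 6 - √1 = 6 - 1*1 = 6 - 1 = 5)
T*X(112) = 5*(112*(105 + 112)) = 5*(112*217) = 5*24304 = 121520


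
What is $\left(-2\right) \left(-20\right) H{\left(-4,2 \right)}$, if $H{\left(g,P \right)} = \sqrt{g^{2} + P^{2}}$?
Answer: $80 \sqrt{5} \approx 178.89$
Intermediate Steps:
$H{\left(g,P \right)} = \sqrt{P^{2} + g^{2}}$
$\left(-2\right) \left(-20\right) H{\left(-4,2 \right)} = \left(-2\right) \left(-20\right) \sqrt{2^{2} + \left(-4\right)^{2}} = 40 \sqrt{4 + 16} = 40 \sqrt{20} = 40 \cdot 2 \sqrt{5} = 80 \sqrt{5}$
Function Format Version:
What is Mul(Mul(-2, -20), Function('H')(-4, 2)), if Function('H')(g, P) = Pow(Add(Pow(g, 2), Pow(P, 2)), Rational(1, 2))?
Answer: Mul(80, Pow(5, Rational(1, 2))) ≈ 178.89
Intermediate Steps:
Function('H')(g, P) = Pow(Add(Pow(P, 2), Pow(g, 2)), Rational(1, 2))
Mul(Mul(-2, -20), Function('H')(-4, 2)) = Mul(Mul(-2, -20), Pow(Add(Pow(2, 2), Pow(-4, 2)), Rational(1, 2))) = Mul(40, Pow(Add(4, 16), Rational(1, 2))) = Mul(40, Pow(20, Rational(1, 2))) = Mul(40, Mul(2, Pow(5, Rational(1, 2)))) = Mul(80, Pow(5, Rational(1, 2)))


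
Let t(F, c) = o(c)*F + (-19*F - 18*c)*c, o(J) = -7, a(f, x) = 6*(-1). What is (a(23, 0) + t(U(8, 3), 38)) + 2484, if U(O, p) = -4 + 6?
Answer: -24972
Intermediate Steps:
a(f, x) = -6
U(O, p) = 2
t(F, c) = -7*F + c*(-19*F - 18*c) (t(F, c) = -7*F + (-19*F - 18*c)*c = -7*F + c*(-19*F - 18*c))
(a(23, 0) + t(U(8, 3), 38)) + 2484 = (-6 + (-18*38**2 - 7*2 - 19*2*38)) + 2484 = (-6 + (-18*1444 - 14 - 1444)) + 2484 = (-6 + (-25992 - 14 - 1444)) + 2484 = (-6 - 27450) + 2484 = -27456 + 2484 = -24972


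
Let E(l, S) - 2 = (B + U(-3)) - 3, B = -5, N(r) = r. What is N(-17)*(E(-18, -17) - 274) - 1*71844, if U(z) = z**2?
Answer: -67237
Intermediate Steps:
E(l, S) = 3 (E(l, S) = 2 + ((-5 + (-3)**2) - 3) = 2 + ((-5 + 9) - 3) = 2 + (4 - 3) = 2 + 1 = 3)
N(-17)*(E(-18, -17) - 274) - 1*71844 = -17*(3 - 274) - 1*71844 = -17*(-271) - 71844 = 4607 - 71844 = -67237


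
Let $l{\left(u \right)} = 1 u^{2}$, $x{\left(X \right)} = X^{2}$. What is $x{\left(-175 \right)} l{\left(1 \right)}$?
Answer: $30625$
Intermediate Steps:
$l{\left(u \right)} = u^{2}$
$x{\left(-175 \right)} l{\left(1 \right)} = \left(-175\right)^{2} \cdot 1^{2} = 30625 \cdot 1 = 30625$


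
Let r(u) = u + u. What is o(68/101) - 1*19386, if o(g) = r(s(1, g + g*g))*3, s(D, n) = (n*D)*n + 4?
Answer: -2014025087778/104060401 ≈ -19354.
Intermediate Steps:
s(D, n) = 4 + D*n**2 (s(D, n) = (D*n)*n + 4 = D*n**2 + 4 = 4 + D*n**2)
r(u) = 2*u
o(g) = 24 + 6*(g + g**2)**2 (o(g) = (2*(4 + 1*(g + g*g)**2))*3 = (2*(4 + 1*(g + g**2)**2))*3 = (2*(4 + (g + g**2)**2))*3 = (8 + 2*(g + g**2)**2)*3 = 24 + 6*(g + g**2)**2)
o(68/101) - 1*19386 = (24 + 6*(68/101)**2*(1 + 68/101)**2) - 1*19386 = (24 + 6*(68*(1/101))**2*(1 + 68*(1/101))**2) - 19386 = (24 + 6*(68/101)**2*(1 + 68/101)**2) - 19386 = (24 + 6*(4624/10201)*(169/101)**2) - 19386 = (24 + 6*(4624/10201)*(28561/10201)) - 19386 = (24 + 792396384/104060401) - 19386 = 3289846008/104060401 - 19386 = -2014025087778/104060401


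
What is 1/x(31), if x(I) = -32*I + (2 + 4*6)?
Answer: -1/966 ≈ -0.0010352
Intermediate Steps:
x(I) = 26 - 32*I (x(I) = -32*I + (2 + 24) = -32*I + 26 = 26 - 32*I)
1/x(31) = 1/(26 - 32*31) = 1/(26 - 992) = 1/(-966) = -1/966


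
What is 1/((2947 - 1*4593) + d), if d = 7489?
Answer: 1/5843 ≈ 0.00017114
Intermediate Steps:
1/((2947 - 1*4593) + d) = 1/((2947 - 1*4593) + 7489) = 1/((2947 - 4593) + 7489) = 1/(-1646 + 7489) = 1/5843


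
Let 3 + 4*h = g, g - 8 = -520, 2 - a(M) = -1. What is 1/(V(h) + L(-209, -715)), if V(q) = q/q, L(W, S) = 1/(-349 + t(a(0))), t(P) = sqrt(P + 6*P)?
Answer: 40477/40361 + sqrt(21)/121083 ≈ 1.0029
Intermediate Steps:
a(M) = 3 (a(M) = 2 - 1*(-1) = 2 + 1 = 3)
g = -512 (g = 8 - 520 = -512)
h = -515/4 (h = -3/4 + (1/4)*(-512) = -3/4 - 128 = -515/4 ≈ -128.75)
t(P) = sqrt(7)*sqrt(P) (t(P) = sqrt(7*P) = sqrt(7)*sqrt(P))
L(W, S) = 1/(-349 + sqrt(21)) (L(W, S) = 1/(-349 + sqrt(7)*sqrt(3)) = 1/(-349 + sqrt(21)))
V(q) = 1
1/(V(h) + L(-209, -715)) = 1/(1 + (-349/121780 - sqrt(21)/121780)) = 1/(121431/121780 - sqrt(21)/121780)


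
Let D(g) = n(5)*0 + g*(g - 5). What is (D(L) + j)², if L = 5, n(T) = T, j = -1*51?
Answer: 2601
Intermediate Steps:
j = -51
D(g) = g*(-5 + g) (D(g) = 5*0 + g*(g - 5) = 0 + g*(-5 + g) = g*(-5 + g))
(D(L) + j)² = (5*(-5 + 5) - 51)² = (5*0 - 51)² = (0 - 51)² = (-51)² = 2601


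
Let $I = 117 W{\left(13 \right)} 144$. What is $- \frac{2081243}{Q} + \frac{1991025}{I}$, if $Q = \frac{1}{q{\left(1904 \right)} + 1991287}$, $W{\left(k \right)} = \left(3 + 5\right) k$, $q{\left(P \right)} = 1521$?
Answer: $- \frac{807471926044351447}{194688} \approx -4.1475 \cdot 10^{12}$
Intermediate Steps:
$W{\left(k \right)} = 8 k$
$I = 1752192$ ($I = 117 \cdot 8 \cdot 13 \cdot 144 = 117 \cdot 104 \cdot 144 = 12168 \cdot 144 = 1752192$)
$Q = \frac{1}{1992808}$ ($Q = \frac{1}{1521 + 1991287} = \frac{1}{1992808} \approx 5.018 \cdot 10^{-7}$)
$- \frac{2081243}{Q} + \frac{1991025}{I} = - 2081243 \frac{1}{\frac{1}{1992808}} + \frac{1991025}{1752192} = \left(-2081243\right) 1992808 + 1991025 \cdot \frac{1}{1752192} = -4147517700344 + \frac{221225}{194688} = - \frac{807471926044351447}{194688}$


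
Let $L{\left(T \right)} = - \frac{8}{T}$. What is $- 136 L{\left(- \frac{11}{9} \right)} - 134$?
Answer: $- \frac{11266}{11} \approx -1024.2$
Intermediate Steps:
$- 136 L{\left(- \frac{11}{9} \right)} - 134 = - 136 \left(- \frac{8}{\left(-11\right) \frac{1}{9}}\right) - 134 = - 136 \left(- \frac{8}{- \frac{11}{9}}\right) - 134 = - 136 \left(\left(-8\right) \left(- \frac{9}{11}\right)\right) - 134 = \left(-136\right) \frac{72}{11} - 134 = - \frac{9792}{11} - 134 = - \frac{11266}{11}$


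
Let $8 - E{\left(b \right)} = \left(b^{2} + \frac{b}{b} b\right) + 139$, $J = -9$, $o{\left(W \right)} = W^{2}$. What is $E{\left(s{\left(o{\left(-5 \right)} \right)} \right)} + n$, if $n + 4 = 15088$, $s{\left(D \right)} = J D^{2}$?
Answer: $-31620047$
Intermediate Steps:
$s{\left(D \right)} = - 9 D^{2}$
$n = 15084$ ($n = -4 + 15088 = 15084$)
$E{\left(b \right)} = -131 - b - b^{2}$ ($E{\left(b \right)} = 8 - \left(\left(b^{2} + \frac{b}{b} b\right) + 139\right) = 8 - \left(\left(b^{2} + 1 b\right) + 139\right) = 8 - \left(\left(b^{2} + b\right) + 139\right) = 8 - \left(\left(b + b^{2}\right) + 139\right) = 8 - \left(139 + b + b^{2}\right) = -131 - b - b^{2}$)
$E{\left(s{\left(o{\left(-5 \right)} \right)} \right)} + n = \left(-131 - - 9 \left(\left(-5\right)^{2}\right)^{2} - \left(- 9 \left(\left(-5\right)^{2}\right)^{2}\right)^{2}\right) + 15084 = \left(-131 - - 9 \cdot 25^{2} - \left(- 9 \cdot 25^{2}\right)^{2}\right) + 15084 = \left(-131 - \left(-9\right) 625 - \left(\left(-9\right) 625\right)^{2}\right) + 15084 = \left(-131 - -5625 - \left(-5625\right)^{2}\right) + 15084 = \left(-131 + 5625 - 31640625\right) + 15084 = -31635131 + 15084 = -31620047$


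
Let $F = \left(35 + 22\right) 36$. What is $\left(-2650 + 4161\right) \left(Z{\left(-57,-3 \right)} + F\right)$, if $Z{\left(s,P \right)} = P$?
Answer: $3096039$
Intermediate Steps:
$F = 2052$ ($F = 57 \cdot 36 = 2052$)
$\left(-2650 + 4161\right) \left(Z{\left(-57,-3 \right)} + F\right) = \left(-2650 + 4161\right) \left(-3 + 2052\right) = 1511 \cdot 2049 = 3096039$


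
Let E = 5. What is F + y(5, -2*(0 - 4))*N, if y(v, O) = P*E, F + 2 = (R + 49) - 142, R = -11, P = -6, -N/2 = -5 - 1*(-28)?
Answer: 1274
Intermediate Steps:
N = -46 (N = -2*(-5 - 1*(-28)) = -2*(-5 + 28) = -2*23 = -46)
F = -106 (F = -2 + ((-11 + 49) - 142) = -2 + (38 - 142) = -2 - 104 = -106)
y(v, O) = -30 (y(v, O) = -6*5 = -30)
F + y(5, -2*(0 - 4))*N = -106 - 30*(-46) = -106 + 1380 = 1274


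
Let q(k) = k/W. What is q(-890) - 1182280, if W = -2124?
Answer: -1255580915/1062 ≈ -1.1823e+6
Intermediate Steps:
q(k) = -k/2124 (q(k) = k/(-2124) = k*(-1/2124) = -k/2124)
q(-890) - 1182280 = -1/2124*(-890) - 1182280 = 445/1062 - 1182280 = -1255580915/1062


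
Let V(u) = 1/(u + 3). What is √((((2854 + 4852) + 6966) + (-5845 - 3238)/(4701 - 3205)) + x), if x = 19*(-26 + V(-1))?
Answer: √7934565958/748 ≈ 119.09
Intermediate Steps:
V(u) = 1/(3 + u)
x = -969/2 (x = 19*(-26 + 1/(3 - 1)) = 19*(-26 + 1/2) = 19*(-26 + ½) = 19*(-51/2) = -969/2 ≈ -484.50)
√((((2854 + 4852) + 6966) + (-5845 - 3238)/(4701 - 3205)) + x) = √((((2854 + 4852) + 6966) + (-5845 - 3238)/(4701 - 3205)) - 969/2) = √(((7706 + 6966) - 9083/1496) - 969/2) = √((14672 - 9083*1/1496) - 969/2) = √((14672 - 9083/1496) - 969/2) = √(21940229/1496 - 969/2) = √(21215417/1496) = √7934565958/748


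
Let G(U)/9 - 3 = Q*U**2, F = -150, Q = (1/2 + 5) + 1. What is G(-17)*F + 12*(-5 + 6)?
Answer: -2540013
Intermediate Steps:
Q = 13/2 (Q = (1/2 + 5) + 1 = 11/2 + 1 = 13/2 ≈ 6.5000)
G(U) = 27 + 117*U**2/2 (G(U) = 27 + 9*(13*U**2/2) = 27 + 117*U**2/2)
G(-17)*F + 12*(-5 + 6) = (27 + (117/2)*(-17)**2)*(-150) + 12*(-5 + 6) = (27 + (117/2)*289)*(-150) + 12*1 = (27 + 33813/2)*(-150) + 12 = (33867/2)*(-150) + 12 = -2540025 + 12 = -2540013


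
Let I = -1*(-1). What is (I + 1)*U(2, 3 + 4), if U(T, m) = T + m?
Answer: 18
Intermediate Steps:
I = 1
(I + 1)*U(2, 3 + 4) = (1 + 1)*(2 + (3 + 4)) = 2*(2 + 7) = 2*9 = 18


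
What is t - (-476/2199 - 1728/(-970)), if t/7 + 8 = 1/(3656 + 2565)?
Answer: -381924085831/6634789815 ≈ -57.564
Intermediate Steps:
t = -348369/6221 (t = -56 + 7/(3656 + 2565) = -56 + 7/6221 = -348369/6221 ≈ -55.999)
t - (-476/2199 - 1728/(-970)) = -348369/6221 - (-476/2199 - 1728/(-970)) = -348369/6221 - (-476*1/2199 - 1728*(-1/970)) = -348369/6221 - (-476/2199 + 864/485) = -348369/6221 - 1*1669076/1066515 = -348369/6221 - 1669076/1066515 = -381924085831/6634789815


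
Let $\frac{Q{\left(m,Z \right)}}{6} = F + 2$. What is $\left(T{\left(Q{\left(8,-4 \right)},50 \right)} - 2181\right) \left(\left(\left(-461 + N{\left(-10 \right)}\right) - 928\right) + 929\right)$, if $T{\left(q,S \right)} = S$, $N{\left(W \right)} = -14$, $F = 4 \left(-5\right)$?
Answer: $1010094$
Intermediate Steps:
$F = -20$
$Q{\left(m,Z \right)} = -108$ ($Q{\left(m,Z \right)} = 6 \left(-20 + 2\right) = 6 \left(-18\right) = -108$)
$\left(T{\left(Q{\left(8,-4 \right)},50 \right)} - 2181\right) \left(\left(\left(-461 + N{\left(-10 \right)}\right) - 928\right) + 929\right) = \left(50 - 2181\right) \left(\left(\left(-461 - 14\right) - 928\right) + 929\right) = - 2131 \left(\left(-475 - 928\right) + 929\right) = - 2131 \left(-1403 + 929\right) = \left(-2131\right) \left(-474\right) = 1010094$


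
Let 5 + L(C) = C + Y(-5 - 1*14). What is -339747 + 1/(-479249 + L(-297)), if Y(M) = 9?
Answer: -162922955875/479542 ≈ -3.3975e+5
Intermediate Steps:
L(C) = 4 + C (L(C) = -5 + (C + 9) = -5 + (9 + C) = 4 + C)
-339747 + 1/(-479249 + L(-297)) = -339747 + 1/(-479249 + (4 - 297)) = -339747 + 1/(-479249 - 293) = -339747 + 1/(-479542) = -339747 - 1/479542 = -162922955875/479542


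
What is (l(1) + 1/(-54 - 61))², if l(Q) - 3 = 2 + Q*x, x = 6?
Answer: 1597696/13225 ≈ 120.81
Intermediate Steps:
l(Q) = 5 + 6*Q (l(Q) = 3 + (2 + Q*6) = 3 + (2 + 6*Q) = 5 + 6*Q)
(l(1) + 1/(-54 - 61))² = ((5 + 6*1) + 1/(-54 - 61))² = ((5 + 6) + 1/(-115))² = (11 - 1/115)² = (1264/115)² = 1597696/13225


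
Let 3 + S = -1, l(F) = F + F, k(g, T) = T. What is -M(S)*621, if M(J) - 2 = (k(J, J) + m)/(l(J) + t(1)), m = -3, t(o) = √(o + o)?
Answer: -55890/31 - 4347*√2/62 ≈ -1902.1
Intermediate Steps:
l(F) = 2*F
t(o) = √2*√o (t(o) = √(2*o) = √2*√o)
S = -4 (S = -3 - 1 = -4)
M(J) = 2 + (-3 + J)/(√2 + 2*J) (M(J) = 2 + (J - 3)/(2*J + √2*√1) = 2 + (-3 + J)/(2*J + √2*1) = 2 + (-3 + J)/(2*J + √2) = 2 + (-3 + J)/(√2 + 2*J))
-M(S)*621 = -(-3 + 2*√2 + 5*(-4))/(√2 + 2*(-4))*621 = -(-3 + 2*√2 - 20)/(√2 - 8)*621 = -(-23 + 2*√2)/(-8 + √2)*621 = -621*(-23 + 2*√2)/(-8 + √2)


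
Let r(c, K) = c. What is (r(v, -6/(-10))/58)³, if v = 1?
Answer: 1/195112 ≈ 5.1253e-6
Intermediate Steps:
(r(v, -6/(-10))/58)³ = (1/58)³ = 1/195112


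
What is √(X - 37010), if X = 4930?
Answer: 4*I*√2005 ≈ 179.11*I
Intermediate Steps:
√(X - 37010) = √(4930 - 37010) = √(-32080) = 4*I*√2005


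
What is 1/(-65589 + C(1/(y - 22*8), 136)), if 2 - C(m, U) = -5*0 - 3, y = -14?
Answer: -1/65584 ≈ -1.5248e-5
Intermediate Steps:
C(m, U) = 5 (C(m, U) = 2 - (-5*0 - 3) = 2 - (0 - 3) = 2 - 1*(-3) = 2 + 3 = 5)
1/(-65589 + C(1/(y - 22*8), 136)) = 1/(-65589 + 5) = 1/(-65584) = -1/65584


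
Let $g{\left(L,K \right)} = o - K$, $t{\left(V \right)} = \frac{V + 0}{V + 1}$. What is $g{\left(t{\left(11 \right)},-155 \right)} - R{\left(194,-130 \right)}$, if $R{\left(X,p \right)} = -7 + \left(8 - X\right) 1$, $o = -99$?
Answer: $249$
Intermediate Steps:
$t{\left(V \right)} = \frac{V}{1 + V}$
$g{\left(L,K \right)} = -99 - K$
$R{\left(X,p \right)} = 1 - X$ ($R{\left(X,p \right)} = -7 - \left(-8 + X\right) = 1 - X$)
$g{\left(t{\left(11 \right)},-155 \right)} - R{\left(194,-130 \right)} = \left(-99 - -155\right) - \left(1 - 194\right) = \left(-99 + 155\right) - \left(1 - 194\right) = 56 - -193 = 56 + 193 = 249$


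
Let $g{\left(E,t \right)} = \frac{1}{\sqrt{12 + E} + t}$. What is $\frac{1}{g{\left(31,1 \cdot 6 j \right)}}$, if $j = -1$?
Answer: $-6 + \sqrt{43} \approx 0.55744$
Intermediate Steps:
$g{\left(E,t \right)} = \frac{1}{t + \sqrt{12 + E}}$
$\frac{1}{g{\left(31,1 \cdot 6 j \right)}} = \frac{1}{\frac{1}{1 \cdot 6 \left(-1\right) + \sqrt{12 + 31}}} = \frac{1}{\frac{1}{6 \left(-1\right) + \sqrt{43}}} = \frac{1}{\frac{1}{-6 + \sqrt{43}}} = -6 + \sqrt{43}$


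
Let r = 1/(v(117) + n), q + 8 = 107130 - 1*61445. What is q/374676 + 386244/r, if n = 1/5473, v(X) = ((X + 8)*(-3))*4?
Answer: -1188048787365420835/2050601748 ≈ -5.7937e+8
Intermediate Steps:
v(X) = -96 - 12*X (v(X) = ((8 + X)*(-3))*4 = (-24 - 3*X)*4 = -96 - 12*X)
n = 1/5473 ≈ 0.00018272
q = 45677 (q = -8 + (107130 - 1*61445) = -8 + (107130 - 61445) = -8 + 45685 = 45677)
r = -5473/8209499 (r = 1/((-96 - 12*117) + 1/5473) = 1/((-96 - 1404) + 1/5473) = 1/(-1500 + 1/5473) = 1/(-8209499/5473) = -5473/8209499 ≈ -0.00066667)
q/374676 + 386244/r = 45677/374676 + 386244/(-5473/8209499) = 45677*(1/374676) + 386244*(-8209499/5473) = 45677/374676 - 3170869731756/5473 = -1188048787365420835/2050601748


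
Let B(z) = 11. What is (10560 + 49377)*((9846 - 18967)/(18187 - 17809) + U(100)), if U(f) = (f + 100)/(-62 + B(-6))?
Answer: -514479229/306 ≈ -1.6813e+6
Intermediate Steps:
U(f) = -100/51 - f/51 (U(f) = (f + 100)/(-62 + 11) = (100 + f)/(-51) = (100 + f)*(-1/51) = -100/51 - f/51)
(10560 + 49377)*((9846 - 18967)/(18187 - 17809) + U(100)) = (10560 + 49377)*((9846 - 18967)/(18187 - 17809) + (-100/51 - 1/51*100)) = 59937*(-9121/378 + (-100/51 - 100/51)) = 59937*(-9121*1/378 - 200/51) = 59937*(-1303/54 - 200/51) = 59937*(-25751/918) = -514479229/306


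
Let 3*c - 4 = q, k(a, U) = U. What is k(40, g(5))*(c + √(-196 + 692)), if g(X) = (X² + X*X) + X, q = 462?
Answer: 25630/3 + 220*√31 ≈ 9768.2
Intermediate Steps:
g(X) = X + 2*X² (g(X) = (X² + X²) + X = 2*X² + X = X + 2*X²)
c = 466/3 (c = 4/3 + (⅓)*462 = 4/3 + 154 = 466/3 ≈ 155.33)
k(40, g(5))*(c + √(-196 + 692)) = (5*(1 + 2*5))*(466/3 + √(-196 + 692)) = (5*(1 + 10))*(466/3 + √496) = (5*11)*(466/3 + 4*√31) = 55*(466/3 + 4*√31) = 25630/3 + 220*√31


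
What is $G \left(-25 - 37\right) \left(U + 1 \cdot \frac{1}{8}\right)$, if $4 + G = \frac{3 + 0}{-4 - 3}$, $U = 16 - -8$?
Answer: $\frac{185473}{28} \approx 6624.0$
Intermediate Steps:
$U = 24$ ($U = 16 + 8 = 24$)
$G = - \frac{31}{7}$ ($G = -4 + \frac{3 + 0}{-4 - 3} = -4 + \frac{3}{-7} = -4 + 3 \left(- \frac{1}{7}\right) = -4 - \frac{3}{7} = - \frac{31}{7} \approx -4.4286$)
$G \left(-25 - 37\right) \left(U + 1 \cdot \frac{1}{8}\right) = - \frac{31 \left(-25 - 37\right) \left(24 + 1 \cdot \frac{1}{8}\right)}{7} = - \frac{31 \left(- 62 \left(24 + 1 \cdot \frac{1}{8}\right)\right)}{7} = - \frac{31 \left(- 62 \left(24 + \frac{1}{8}\right)\right)}{7} = - \frac{31 \left(\left(-62\right) \frac{193}{8}\right)}{7} = \left(- \frac{31}{7}\right) \left(- \frac{5983}{4}\right) = \frac{185473}{28}$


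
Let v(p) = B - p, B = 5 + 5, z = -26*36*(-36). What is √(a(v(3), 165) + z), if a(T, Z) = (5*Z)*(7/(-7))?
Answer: √32871 ≈ 181.30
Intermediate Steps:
z = 33696 (z = -936*(-36) = 33696)
B = 10
v(p) = 10 - p
a(T, Z) = -5*Z (a(T, Z) = (5*Z)*(7*(-⅐)) = (5*Z)*(-1) = -5*Z)
√(a(v(3), 165) + z) = √(-5*165 + 33696) = √(-825 + 33696) = √32871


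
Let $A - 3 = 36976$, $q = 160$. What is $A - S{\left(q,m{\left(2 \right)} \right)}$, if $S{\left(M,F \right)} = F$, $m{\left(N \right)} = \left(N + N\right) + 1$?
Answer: $36974$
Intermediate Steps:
$m{\left(N \right)} = 1 + 2 N$ ($m{\left(N \right)} = 2 N + 1 = 1 + 2 N$)
$A = 36979$ ($A = 3 + 36976 = 36979$)
$A - S{\left(q,m{\left(2 \right)} \right)} = 36979 - \left(1 + 2 \cdot 2\right) = 36979 - \left(1 + 4\right) = 36979 - 5 = 36974$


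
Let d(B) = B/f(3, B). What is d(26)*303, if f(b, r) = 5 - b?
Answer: 3939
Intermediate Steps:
d(B) = B/2 (d(B) = B/(5 - 1*3) = B/(5 - 3) = B/2)
d(26)*303 = ((½)*26)*303 = 13*303 = 3939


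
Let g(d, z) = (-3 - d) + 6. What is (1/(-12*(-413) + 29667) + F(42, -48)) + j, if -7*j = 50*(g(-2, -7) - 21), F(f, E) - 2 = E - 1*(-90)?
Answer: 38362291/242361 ≈ 158.29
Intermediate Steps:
g(d, z) = 3 - d
F(f, E) = 92 + E (F(f, E) = 2 + (E - 1*(-90)) = 2 + (E + 90) = 2 + (90 + E) = 92 + E)
j = 800/7 (j = -50*((3 - 1*(-2)) - 21)/7 = -50*((3 + 2) - 21)/7 = -50*(5 - 21)/7 = -50*(-16)/7 = -⅐*(-800) = 800/7 ≈ 114.29)
(1/(-12*(-413) + 29667) + F(42, -48)) + j = (1/(-12*(-413) + 29667) + (92 - 48)) + 800/7 = (1/(4956 + 29667) + 44) + 800/7 = (1/34623 + 44) + 800/7 = 1523413/34623 + 800/7 = 38362291/242361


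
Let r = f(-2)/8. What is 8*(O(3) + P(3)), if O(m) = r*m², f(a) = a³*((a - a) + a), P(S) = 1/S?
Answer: 440/3 ≈ 146.67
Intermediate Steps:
f(a) = a⁴ (f(a) = a³*(0 + a) = a³*a = a⁴)
r = 2 (r = (-2)⁴/8 = 16*(⅛) = 2)
O(m) = 2*m²
8*(O(3) + P(3)) = 8*(2*3² + 1/3) = 8*(2*9 + ⅓) = 8*(18 + ⅓) = 8*(55/3) = 440/3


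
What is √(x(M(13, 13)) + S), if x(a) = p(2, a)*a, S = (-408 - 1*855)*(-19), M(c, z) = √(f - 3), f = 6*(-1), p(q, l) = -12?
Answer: √(23997 - 36*I) ≈ 154.91 - 0.116*I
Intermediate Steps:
f = -6
M(c, z) = 3*I (M(c, z) = √(-6 - 3) = √(-9) = 3*I)
S = 23997 (S = (-408 - 855)*(-19) = -1263*(-19) = 23997)
x(a) = -12*a
√(x(M(13, 13)) + S) = √(-36*I + 23997) = √(23997 - 36*I)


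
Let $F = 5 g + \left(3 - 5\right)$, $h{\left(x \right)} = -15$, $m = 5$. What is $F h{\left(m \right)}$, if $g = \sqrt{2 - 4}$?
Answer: $30 - 75 i \sqrt{2} \approx 30.0 - 106.07 i$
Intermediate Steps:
$g = i \sqrt{2}$ ($g = \sqrt{-2} = i \sqrt{2} \approx 1.4142 i$)
$F = -2 + 5 i \sqrt{2}$ ($F = 5 i \sqrt{2} + \left(3 - 5\right) = 5 i \sqrt{2} - 2 = -2 + 5 i \sqrt{2} \approx -2.0 + 7.0711 i$)
$F h{\left(m \right)} = \left(-2 + 5 i \sqrt{2}\right) \left(-15\right) = 30 - 75 i \sqrt{2}$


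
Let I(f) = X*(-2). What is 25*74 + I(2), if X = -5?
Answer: 1860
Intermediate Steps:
I(f) = 10 (I(f) = -5*(-2) = 10)
25*74 + I(2) = 25*74 + 10 = 1850 + 10 = 1860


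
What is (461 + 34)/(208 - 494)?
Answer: -45/26 ≈ -1.7308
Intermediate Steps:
(461 + 34)/(208 - 494) = 495/(-286) = 495*(-1/286) = -45/26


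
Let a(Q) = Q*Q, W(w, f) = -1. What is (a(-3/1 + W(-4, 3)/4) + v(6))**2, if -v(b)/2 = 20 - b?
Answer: 77841/256 ≈ 304.07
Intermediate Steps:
v(b) = -40 + 2*b (v(b) = -2*(20 - b) = -40 + 2*b)
a(Q) = Q**2
(a(-3/1 + W(-4, 3)/4) + v(6))**2 = ((-3/1 - 1/4)**2 + (-40 + 2*6))**2 = ((-3*1 - 1*1/4)**2 + (-40 + 12))**2 = ((-3 - 1/4)**2 - 28)**2 = ((-13/4)**2 - 28)**2 = (169/16 - 28)**2 = (-279/16)**2 = 77841/256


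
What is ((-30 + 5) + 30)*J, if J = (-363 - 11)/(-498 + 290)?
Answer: 935/104 ≈ 8.9904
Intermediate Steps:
J = 187/104 (J = -374/(-208) = -374*(-1/208) = 187/104 ≈ 1.7981)
((-30 + 5) + 30)*J = ((-30 + 5) + 30)*(187/104) = (-25 + 30)*(187/104) = 5*(187/104) = 935/104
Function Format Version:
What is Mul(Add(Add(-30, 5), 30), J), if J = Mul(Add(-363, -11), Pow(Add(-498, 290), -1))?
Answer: Rational(935, 104) ≈ 8.9904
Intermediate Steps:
J = Rational(187, 104) (J = Mul(-374, Pow(-208, -1)) = Mul(-374, Rational(-1, 208)) = Rational(187, 104) ≈ 1.7981)
Mul(Add(Add(-30, 5), 30), J) = Mul(Add(Add(-30, 5), 30), Rational(187, 104)) = Mul(Add(-25, 30), Rational(187, 104)) = Mul(5, Rational(187, 104)) = Rational(935, 104)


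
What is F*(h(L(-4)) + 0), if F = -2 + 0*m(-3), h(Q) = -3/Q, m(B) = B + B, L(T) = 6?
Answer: 1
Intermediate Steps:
m(B) = 2*B
F = -2 (F = -2 + 0*(2*(-3)) = -2 + 0*(-6) = -2 + 0 = -2)
F*(h(L(-4)) + 0) = -2*(-3/6 + 0) = -2*(-3*⅙ + 0) = -2*(-½ + 0) = -2*(-½) = 1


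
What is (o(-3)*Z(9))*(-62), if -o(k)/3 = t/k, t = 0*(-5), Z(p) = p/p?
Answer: 0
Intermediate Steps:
Z(p) = 1
t = 0
o(k) = 0 (o(k) = -0/k = -3*0 = 0)
(o(-3)*Z(9))*(-62) = (0*1)*(-62) = 0*(-62) = 0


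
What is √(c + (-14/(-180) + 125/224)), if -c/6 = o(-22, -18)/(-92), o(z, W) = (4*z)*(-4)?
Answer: √8806131670/19320 ≈ 4.8572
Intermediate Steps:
o(z, W) = -16*z
c = 528/23 (c = -6*(-16*(-22))/(-92) = -2112*(-1)/92 = -6*(-88/23) = 528/23 ≈ 22.957)
√(c + (-14/(-180) + 125/224)) = √(528/23 + (-14/(-180) + 125/224)) = √(528/23 + (-14*(-1/180) + 125*(1/224))) = √(528/23 + (7/90 + 125/224)) = √(528/23 + 6409/10080) = √(5469647/231840) = √8806131670/19320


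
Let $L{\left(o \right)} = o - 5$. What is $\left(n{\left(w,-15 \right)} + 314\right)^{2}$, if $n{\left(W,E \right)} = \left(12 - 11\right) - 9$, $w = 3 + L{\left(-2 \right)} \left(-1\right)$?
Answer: $93636$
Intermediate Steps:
$L{\left(o \right)} = -5 + o$
$w = 10$ ($w = 3 + \left(-5 - 2\right) \left(-1\right) = 3 - -7 = 3 + 7 = 10$)
$n{\left(W,E \right)} = -8$ ($n{\left(W,E \right)} = 1 - 9 = -8$)
$\left(n{\left(w,-15 \right)} + 314\right)^{2} = \left(-8 + 314\right)^{2} = 306^{2} = 93636$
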